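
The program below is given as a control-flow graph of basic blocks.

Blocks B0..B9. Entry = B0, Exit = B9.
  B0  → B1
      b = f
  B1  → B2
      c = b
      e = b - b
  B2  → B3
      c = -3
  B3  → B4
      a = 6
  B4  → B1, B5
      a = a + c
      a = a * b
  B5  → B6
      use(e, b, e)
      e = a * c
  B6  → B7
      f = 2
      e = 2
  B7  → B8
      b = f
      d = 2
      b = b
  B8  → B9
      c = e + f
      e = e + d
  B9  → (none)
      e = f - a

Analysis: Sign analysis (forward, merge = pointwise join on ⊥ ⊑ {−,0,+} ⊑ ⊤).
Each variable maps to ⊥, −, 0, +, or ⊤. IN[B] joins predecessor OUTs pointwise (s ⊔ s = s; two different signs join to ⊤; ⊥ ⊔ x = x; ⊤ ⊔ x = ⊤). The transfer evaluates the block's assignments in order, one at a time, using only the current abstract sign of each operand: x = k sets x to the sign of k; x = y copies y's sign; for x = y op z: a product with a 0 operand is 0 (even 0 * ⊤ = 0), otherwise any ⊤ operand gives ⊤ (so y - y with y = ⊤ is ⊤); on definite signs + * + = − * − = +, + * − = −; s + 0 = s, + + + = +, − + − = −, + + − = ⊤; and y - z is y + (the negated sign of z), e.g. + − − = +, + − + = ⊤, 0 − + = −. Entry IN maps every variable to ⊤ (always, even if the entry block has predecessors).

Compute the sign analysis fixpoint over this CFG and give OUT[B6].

Answer: {a: ⊤, b: ⊤, c: -, d: ⊤, e: +, f: +}

Derivation:
Per-block solution:
  B0: | IN=(all ⊤) | OUT=(all ⊤)
  B1: | IN=(all ⊤) | OUT=(all ⊤)
  B2: | IN=(all ⊤) | OUT={c:-; rest ⊤}
  B3: | IN={c:-; rest ⊤} | OUT={a:+, c:-; rest ⊤}
  B4: | IN={a:+, c:-; rest ⊤} | OUT={c:-; rest ⊤}
  B5: | IN={c:-; rest ⊤} | OUT={c:-; rest ⊤}
  B6: | IN={c:-; rest ⊤} | OUT={c:-, e:+, f:+; rest ⊤}
  B7: | IN={c:-, e:+, f:+; rest ⊤} | OUT={b:+, c:-, d:+, e:+, f:+; rest ⊤}
  B8: | IN={b:+, c:-, d:+, e:+, f:+; rest ⊤} | OUT={b:+, c:+, d:+, e:+, f:+; rest ⊤}
  B9: | IN={b:+, c:+, d:+, e:+, f:+; rest ⊤} | OUT={b:+, c:+, d:+, f:+; rest ⊤}

Merge at B6: IN[B6] = OUT[B5] = {a: ⊤, b: ⊤, c: -, d: ⊤, e: ⊤, f: ⊤}
Applying B6's transfer function to that IN value gives OUT[B6] (row B6 above).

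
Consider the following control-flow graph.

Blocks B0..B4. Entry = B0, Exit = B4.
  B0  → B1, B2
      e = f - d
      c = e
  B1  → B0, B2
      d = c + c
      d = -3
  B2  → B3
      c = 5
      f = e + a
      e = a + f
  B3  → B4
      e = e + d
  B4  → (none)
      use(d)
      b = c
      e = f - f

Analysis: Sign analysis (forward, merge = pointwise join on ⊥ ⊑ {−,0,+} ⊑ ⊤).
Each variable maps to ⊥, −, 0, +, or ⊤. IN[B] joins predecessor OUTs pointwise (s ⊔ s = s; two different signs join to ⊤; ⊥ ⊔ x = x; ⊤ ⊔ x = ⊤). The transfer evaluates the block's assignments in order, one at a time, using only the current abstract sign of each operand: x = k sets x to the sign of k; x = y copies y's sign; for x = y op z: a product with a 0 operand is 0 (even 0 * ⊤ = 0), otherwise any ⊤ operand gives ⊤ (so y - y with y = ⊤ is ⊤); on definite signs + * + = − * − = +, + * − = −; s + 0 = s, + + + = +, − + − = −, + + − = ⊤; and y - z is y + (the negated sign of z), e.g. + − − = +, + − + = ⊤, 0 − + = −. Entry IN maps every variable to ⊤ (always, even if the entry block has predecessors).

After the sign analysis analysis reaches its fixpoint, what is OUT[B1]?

Fixpoint table:
  B0: | IN=(all ⊤) | OUT=(all ⊤)
  B1: | IN=(all ⊤) | OUT={d:-; rest ⊤}
  B2: | IN=(all ⊤) | OUT={c:+; rest ⊤}
  B3: | IN={c:+; rest ⊤} | OUT={c:+; rest ⊤}
  B4: | IN={c:+; rest ⊤} | OUT={b:+, c:+; rest ⊤}

Merge at B1: IN[B1] = OUT[B0] = {a: ⊤, b: ⊤, c: ⊤, d: ⊤, e: ⊤, f: ⊤}
Applying B1's transfer function to that IN value gives OUT[B1] (row B1 above).

Answer: {a: ⊤, b: ⊤, c: ⊤, d: -, e: ⊤, f: ⊤}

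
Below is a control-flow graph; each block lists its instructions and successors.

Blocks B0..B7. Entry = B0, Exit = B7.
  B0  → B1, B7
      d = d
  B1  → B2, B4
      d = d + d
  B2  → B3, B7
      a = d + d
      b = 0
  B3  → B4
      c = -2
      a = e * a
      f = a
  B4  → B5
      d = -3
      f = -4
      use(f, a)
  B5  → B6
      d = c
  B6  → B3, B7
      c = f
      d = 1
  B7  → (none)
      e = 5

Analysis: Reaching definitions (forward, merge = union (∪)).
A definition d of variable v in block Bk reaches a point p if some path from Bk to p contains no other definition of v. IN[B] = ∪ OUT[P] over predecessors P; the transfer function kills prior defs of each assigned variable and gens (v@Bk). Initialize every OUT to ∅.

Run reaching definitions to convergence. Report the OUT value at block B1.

Answer: {d@B1}

Trace:
Fixpoint table:
  B0:   IN={}   OUT={d@B0}
  B1:   IN={d@B0}   OUT={d@B1}
  B2:   IN={d@B1}   OUT={a@B2, b@B2, d@B1}
  B3:   IN={a@B2, a@B3, b@B2, c@B6, d@B1, d@B6, f@B4}   OUT={a@B3, b@B2, c@B3, d@B1, d@B6, f@B3}
  B4:   IN={a@B3, b@B2, c@B3, d@B1, d@B6, f@B3}   OUT={a@B3, b@B2, c@B3, d@B4, f@B4}
  B5:   IN={a@B3, b@B2, c@B3, d@B4, f@B4}   OUT={a@B3, b@B2, c@B3, d@B5, f@B4}
  B6:   IN={a@B3, b@B2, c@B3, d@B5, f@B4}   OUT={a@B3, b@B2, c@B6, d@B6, f@B4}
  B7:   IN={a@B2, a@B3, b@B2, c@B6, d@B0, d@B1, d@B6, f@B4}   OUT={a@B2, a@B3, b@B2, c@B6, d@B0, d@B1, d@B6, e@B7, f@B4}

Merge at B1: IN[B1] = OUT[B0] = {d@B0}
Applying B1's transfer function to that IN value gives OUT[B1] (row B1 above).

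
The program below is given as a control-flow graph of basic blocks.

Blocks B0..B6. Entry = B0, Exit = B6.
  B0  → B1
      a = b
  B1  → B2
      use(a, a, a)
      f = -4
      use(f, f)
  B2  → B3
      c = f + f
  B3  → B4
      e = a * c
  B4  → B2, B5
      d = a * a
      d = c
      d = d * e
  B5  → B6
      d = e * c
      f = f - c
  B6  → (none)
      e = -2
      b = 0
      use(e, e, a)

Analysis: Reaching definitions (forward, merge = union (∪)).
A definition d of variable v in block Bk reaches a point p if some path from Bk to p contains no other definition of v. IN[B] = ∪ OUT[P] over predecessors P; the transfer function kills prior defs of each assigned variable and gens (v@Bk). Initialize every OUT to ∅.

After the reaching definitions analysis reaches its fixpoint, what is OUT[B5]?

Per-block solution:
  B0:   IN={}   OUT={a@B0}
  B1:   IN={a@B0}   OUT={a@B0, f@B1}
  B2:   IN={a@B0, c@B2, d@B4, e@B3, f@B1}   OUT={a@B0, c@B2, d@B4, e@B3, f@B1}
  B3:   IN={a@B0, c@B2, d@B4, e@B3, f@B1}   OUT={a@B0, c@B2, d@B4, e@B3, f@B1}
  B4:   IN={a@B0, c@B2, d@B4, e@B3, f@B1}   OUT={a@B0, c@B2, d@B4, e@B3, f@B1}
  B5:   IN={a@B0, c@B2, d@B4, e@B3, f@B1}   OUT={a@B0, c@B2, d@B5, e@B3, f@B5}
  B6:   IN={a@B0, c@B2, d@B5, e@B3, f@B5}   OUT={a@B0, b@B6, c@B2, d@B5, e@B6, f@B5}

Merge at B5: IN[B5] = OUT[B4] = {a@B0, c@B2, d@B4, e@B3, f@B1}
Applying B5's transfer function to that IN value gives OUT[B5] (row B5 above).

Answer: {a@B0, c@B2, d@B5, e@B3, f@B5}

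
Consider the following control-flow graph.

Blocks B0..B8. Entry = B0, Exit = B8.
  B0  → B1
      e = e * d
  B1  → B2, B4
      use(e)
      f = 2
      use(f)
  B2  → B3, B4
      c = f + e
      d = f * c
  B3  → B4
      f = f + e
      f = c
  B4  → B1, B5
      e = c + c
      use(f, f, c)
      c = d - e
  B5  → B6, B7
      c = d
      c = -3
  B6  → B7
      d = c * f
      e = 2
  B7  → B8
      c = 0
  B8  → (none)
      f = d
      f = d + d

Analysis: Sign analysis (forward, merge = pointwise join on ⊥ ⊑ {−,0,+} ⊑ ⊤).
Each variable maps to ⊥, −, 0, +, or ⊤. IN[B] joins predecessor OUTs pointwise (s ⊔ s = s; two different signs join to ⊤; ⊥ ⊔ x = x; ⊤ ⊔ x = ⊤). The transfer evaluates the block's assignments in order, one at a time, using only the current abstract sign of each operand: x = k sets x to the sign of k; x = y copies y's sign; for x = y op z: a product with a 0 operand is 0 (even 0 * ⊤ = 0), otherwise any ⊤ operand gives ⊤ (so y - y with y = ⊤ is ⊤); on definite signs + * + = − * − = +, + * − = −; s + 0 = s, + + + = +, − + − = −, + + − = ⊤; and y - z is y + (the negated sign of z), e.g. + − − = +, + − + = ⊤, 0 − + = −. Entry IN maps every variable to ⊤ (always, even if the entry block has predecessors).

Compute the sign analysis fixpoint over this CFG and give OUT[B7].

Answer: {a: ⊤, b: ⊤, c: 0, d: ⊤, e: ⊤, f: ⊤}

Working:
Fixpoint table:
  B0:   IN=(all ⊤)   OUT=(all ⊤)
  B1:   IN=(all ⊤)   OUT={f:+; rest ⊤}
  B2:   IN={f:+; rest ⊤}   OUT={f:+; rest ⊤}
  B3:   IN={f:+; rest ⊤}   OUT=(all ⊤)
  B4:   IN=(all ⊤)   OUT=(all ⊤)
  B5:   IN=(all ⊤)   OUT={c:-; rest ⊤}
  B6:   IN={c:-; rest ⊤}   OUT={c:-, e:+; rest ⊤}
  B7:   IN={c:-; rest ⊤}   OUT={c:0; rest ⊤}
  B8:   IN={c:0; rest ⊤}   OUT={c:0; rest ⊤}

Merge at B7: IN[B7] = OUT[B5] ⊔ OUT[B6] = {a: ⊤, b: ⊤, c: -, d: ⊤, e: ⊤, f: ⊤}
Applying B7's transfer function to that IN value gives OUT[B7] (row B7 above).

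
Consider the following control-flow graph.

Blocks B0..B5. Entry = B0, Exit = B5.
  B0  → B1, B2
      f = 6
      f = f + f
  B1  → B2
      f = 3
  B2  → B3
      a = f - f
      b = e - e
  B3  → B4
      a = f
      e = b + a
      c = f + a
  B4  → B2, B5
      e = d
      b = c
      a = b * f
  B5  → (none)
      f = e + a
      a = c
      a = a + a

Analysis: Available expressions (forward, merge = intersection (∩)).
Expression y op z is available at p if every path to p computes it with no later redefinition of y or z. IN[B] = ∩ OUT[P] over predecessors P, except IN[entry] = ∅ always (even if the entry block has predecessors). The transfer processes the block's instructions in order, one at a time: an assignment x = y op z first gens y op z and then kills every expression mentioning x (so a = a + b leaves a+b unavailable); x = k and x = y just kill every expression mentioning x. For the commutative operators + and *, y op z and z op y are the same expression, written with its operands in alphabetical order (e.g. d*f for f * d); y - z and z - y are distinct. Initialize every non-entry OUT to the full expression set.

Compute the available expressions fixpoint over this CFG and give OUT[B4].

Answer: {b*f, f-f}

Derivation:
Fixpoint table:
  B0: | IN={} | OUT={}
  B1: | IN={} | OUT={}
  B2: | IN={} | OUT={e-e, f-f}
  B3: | IN={e-e, f-f} | OUT={a+b, a+f, f-f}
  B4: | IN={a+b, a+f, f-f} | OUT={b*f, f-f}
  B5: | IN={b*f, f-f} | OUT={}

Merge at B4: IN[B4] = OUT[B3] = {a+b, a+f, f-f}
Applying B4's transfer function to that IN value gives OUT[B4] (row B4 above).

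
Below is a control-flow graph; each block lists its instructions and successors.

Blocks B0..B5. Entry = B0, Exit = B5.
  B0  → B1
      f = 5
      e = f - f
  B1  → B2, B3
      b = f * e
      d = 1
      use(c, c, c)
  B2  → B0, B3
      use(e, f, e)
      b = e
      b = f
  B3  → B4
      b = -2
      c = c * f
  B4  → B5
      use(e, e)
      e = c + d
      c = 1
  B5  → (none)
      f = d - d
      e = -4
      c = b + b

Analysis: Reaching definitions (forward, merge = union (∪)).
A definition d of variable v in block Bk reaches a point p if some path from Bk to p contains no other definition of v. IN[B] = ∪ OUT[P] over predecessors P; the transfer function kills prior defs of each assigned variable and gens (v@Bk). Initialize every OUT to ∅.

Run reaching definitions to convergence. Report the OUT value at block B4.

Converged values:
  B0: | IN={b@B2, d@B1, e@B0, f@B0} | OUT={b@B2, d@B1, e@B0, f@B0}
  B1: | IN={b@B2, d@B1, e@B0, f@B0} | OUT={b@B1, d@B1, e@B0, f@B0}
  B2: | IN={b@B1, d@B1, e@B0, f@B0} | OUT={b@B2, d@B1, e@B0, f@B0}
  B3: | IN={b@B1, b@B2, d@B1, e@B0, f@B0} | OUT={b@B3, c@B3, d@B1, e@B0, f@B0}
  B4: | IN={b@B3, c@B3, d@B1, e@B0, f@B0} | OUT={b@B3, c@B4, d@B1, e@B4, f@B0}
  B5: | IN={b@B3, c@B4, d@B1, e@B4, f@B0} | OUT={b@B3, c@B5, d@B1, e@B5, f@B5}

Merge at B4: IN[B4] = OUT[B3] = {b@B3, c@B3, d@B1, e@B0, f@B0}
Applying B4's transfer function to that IN value gives OUT[B4] (row B4 above).

Answer: {b@B3, c@B4, d@B1, e@B4, f@B0}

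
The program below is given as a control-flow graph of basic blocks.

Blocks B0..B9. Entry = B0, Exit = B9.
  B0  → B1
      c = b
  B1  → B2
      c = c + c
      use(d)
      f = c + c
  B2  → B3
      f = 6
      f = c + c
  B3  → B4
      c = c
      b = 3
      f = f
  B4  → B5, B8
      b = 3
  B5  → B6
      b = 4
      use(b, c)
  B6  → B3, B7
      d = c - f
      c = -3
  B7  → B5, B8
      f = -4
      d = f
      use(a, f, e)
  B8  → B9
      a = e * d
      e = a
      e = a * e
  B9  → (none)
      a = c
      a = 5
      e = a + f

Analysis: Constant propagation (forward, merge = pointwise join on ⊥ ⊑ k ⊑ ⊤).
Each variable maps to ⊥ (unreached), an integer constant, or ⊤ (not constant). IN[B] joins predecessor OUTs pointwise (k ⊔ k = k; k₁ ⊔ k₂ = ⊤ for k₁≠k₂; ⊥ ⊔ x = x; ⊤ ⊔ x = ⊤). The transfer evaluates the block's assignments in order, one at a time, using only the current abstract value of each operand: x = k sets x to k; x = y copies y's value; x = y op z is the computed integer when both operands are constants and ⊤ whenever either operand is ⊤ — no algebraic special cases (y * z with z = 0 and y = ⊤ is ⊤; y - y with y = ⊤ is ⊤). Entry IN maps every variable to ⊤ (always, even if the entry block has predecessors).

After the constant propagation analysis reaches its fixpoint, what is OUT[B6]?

Converged values:
  B0: | IN=(all ⊤) | OUT=(all ⊤)
  B1: | IN=(all ⊤) | OUT=(all ⊤)
  B2: | IN=(all ⊤) | OUT=(all ⊤)
  B3: | IN=(all ⊤) | OUT={b:3; rest ⊤}
  B4: | IN={b:3; rest ⊤} | OUT={b:3; rest ⊤}
  B5: | IN=(all ⊤) | OUT={b:4; rest ⊤}
  B6: | IN={b:4; rest ⊤} | OUT={b:4, c:-3; rest ⊤}
  B7: | IN={b:4, c:-3; rest ⊤} | OUT={b:4, c:-3, d:-4, f:-4; rest ⊤}
  B8: | IN=(all ⊤) | OUT=(all ⊤)
  B9: | IN=(all ⊤) | OUT={a:5; rest ⊤}

Merge at B6: IN[B6] = OUT[B5] = {a: ⊤, b: 4, c: ⊤, d: ⊤, e: ⊤, f: ⊤}
Applying B6's transfer function to that IN value gives OUT[B6] (row B6 above).

Answer: {a: ⊤, b: 4, c: -3, d: ⊤, e: ⊤, f: ⊤}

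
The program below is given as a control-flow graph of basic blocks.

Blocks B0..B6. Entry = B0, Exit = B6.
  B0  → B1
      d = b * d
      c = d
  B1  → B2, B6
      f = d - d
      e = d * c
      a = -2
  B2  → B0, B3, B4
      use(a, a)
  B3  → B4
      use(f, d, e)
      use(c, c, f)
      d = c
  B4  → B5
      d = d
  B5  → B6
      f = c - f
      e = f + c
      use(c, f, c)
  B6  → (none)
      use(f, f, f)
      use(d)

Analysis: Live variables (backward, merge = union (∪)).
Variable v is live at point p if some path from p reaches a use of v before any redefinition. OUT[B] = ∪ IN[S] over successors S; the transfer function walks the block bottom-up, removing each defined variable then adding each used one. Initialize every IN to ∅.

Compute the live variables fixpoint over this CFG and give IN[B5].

Answer: {c, d, f}

Working:
Per-block solution:
  B0: | IN={b, d} | OUT={b, c, d}
  B1: | IN={b, c, d} | OUT={a, b, c, d, e, f}
  B2: | IN={a, b, c, d, e, f} | OUT={b, c, d, e, f}
  B3: | IN={c, d, e, f} | OUT={c, d, f}
  B4: | IN={c, d, f} | OUT={c, d, f}
  B5: | IN={c, d, f} | OUT={d, f}
  B6: | IN={d, f} | OUT={}

Merge at B5: OUT[B5] = IN[B6] = {d, f}
Applying B5's transfer function to that OUT value gives IN[B5] (row B5 above).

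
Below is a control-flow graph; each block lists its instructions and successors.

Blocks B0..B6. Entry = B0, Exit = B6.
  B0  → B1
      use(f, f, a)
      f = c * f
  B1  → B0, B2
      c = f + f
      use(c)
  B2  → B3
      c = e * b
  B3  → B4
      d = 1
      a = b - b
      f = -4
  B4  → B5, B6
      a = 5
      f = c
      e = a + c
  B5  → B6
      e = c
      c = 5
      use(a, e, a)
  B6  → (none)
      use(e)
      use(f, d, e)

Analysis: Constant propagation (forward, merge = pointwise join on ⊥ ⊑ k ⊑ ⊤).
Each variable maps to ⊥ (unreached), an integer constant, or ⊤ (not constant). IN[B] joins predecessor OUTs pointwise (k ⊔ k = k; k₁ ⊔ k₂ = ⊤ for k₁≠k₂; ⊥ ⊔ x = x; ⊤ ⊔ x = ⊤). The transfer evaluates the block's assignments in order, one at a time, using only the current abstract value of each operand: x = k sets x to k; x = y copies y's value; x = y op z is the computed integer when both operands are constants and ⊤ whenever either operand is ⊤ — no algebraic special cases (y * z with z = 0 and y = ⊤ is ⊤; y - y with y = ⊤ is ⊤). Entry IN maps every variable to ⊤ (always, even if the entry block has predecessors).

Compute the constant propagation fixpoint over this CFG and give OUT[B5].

Answer: {a: 5, b: ⊤, c: 5, d: 1, e: ⊤, f: ⊤}

Trace:
Fixpoint table:
  B0:   IN=(all ⊤)   OUT=(all ⊤)
  B1:   IN=(all ⊤)   OUT=(all ⊤)
  B2:   IN=(all ⊤)   OUT=(all ⊤)
  B3:   IN=(all ⊤)   OUT={d:1, f:-4; rest ⊤}
  B4:   IN={d:1, f:-4; rest ⊤}   OUT={a:5, d:1; rest ⊤}
  B5:   IN={a:5, d:1; rest ⊤}   OUT={a:5, c:5, d:1; rest ⊤}
  B6:   IN={a:5, d:1; rest ⊤}   OUT={a:5, d:1; rest ⊤}

Merge at B5: IN[B5] = OUT[B4] = {a: 5, b: ⊤, c: ⊤, d: 1, e: ⊤, f: ⊤}
Applying B5's transfer function to that IN value gives OUT[B5] (row B5 above).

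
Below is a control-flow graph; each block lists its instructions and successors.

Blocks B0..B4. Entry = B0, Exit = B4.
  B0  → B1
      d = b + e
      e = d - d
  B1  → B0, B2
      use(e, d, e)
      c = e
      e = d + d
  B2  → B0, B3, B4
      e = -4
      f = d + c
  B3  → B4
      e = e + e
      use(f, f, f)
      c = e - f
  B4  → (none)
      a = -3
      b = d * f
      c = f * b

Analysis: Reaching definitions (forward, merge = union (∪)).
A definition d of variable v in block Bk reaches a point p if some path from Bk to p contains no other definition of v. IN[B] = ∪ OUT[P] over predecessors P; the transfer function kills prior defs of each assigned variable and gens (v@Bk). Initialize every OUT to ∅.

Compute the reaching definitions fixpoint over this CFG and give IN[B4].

Converged values:
  B0:  IN={c@B1, d@B0, e@B1, e@B2, f@B2}  OUT={c@B1, d@B0, e@B0, f@B2}
  B1:  IN={c@B1, d@B0, e@B0, f@B2}  OUT={c@B1, d@B0, e@B1, f@B2}
  B2:  IN={c@B1, d@B0, e@B1, f@B2}  OUT={c@B1, d@B0, e@B2, f@B2}
  B3:  IN={c@B1, d@B0, e@B2, f@B2}  OUT={c@B3, d@B0, e@B3, f@B2}
  B4:  IN={c@B1, c@B3, d@B0, e@B2, e@B3, f@B2}  OUT={a@B4, b@B4, c@B4, d@B0, e@B2, e@B3, f@B2}

Merge at B4: IN[B4] = OUT[B2] ⊔ OUT[B3] = {c@B1, c@B3, d@B0, e@B2, e@B3, f@B2}

Answer: {c@B1, c@B3, d@B0, e@B2, e@B3, f@B2}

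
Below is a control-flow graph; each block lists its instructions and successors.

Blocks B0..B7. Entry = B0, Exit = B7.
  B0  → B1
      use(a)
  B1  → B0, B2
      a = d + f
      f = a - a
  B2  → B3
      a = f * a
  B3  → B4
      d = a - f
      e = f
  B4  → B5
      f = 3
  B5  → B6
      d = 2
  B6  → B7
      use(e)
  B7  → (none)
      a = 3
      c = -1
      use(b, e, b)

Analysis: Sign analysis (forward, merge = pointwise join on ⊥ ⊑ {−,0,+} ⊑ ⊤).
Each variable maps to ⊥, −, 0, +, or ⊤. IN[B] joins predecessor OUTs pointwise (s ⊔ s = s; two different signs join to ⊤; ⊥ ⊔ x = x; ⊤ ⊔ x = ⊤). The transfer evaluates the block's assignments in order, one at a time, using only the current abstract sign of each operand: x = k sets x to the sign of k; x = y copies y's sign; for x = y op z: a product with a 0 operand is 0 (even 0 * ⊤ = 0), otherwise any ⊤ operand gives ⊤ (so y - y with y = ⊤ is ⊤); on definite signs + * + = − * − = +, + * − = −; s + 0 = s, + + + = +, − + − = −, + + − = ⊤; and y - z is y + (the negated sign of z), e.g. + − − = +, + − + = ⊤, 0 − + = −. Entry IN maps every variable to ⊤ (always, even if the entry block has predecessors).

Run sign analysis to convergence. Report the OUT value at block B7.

Answer: {a: +, b: ⊤, c: -, d: +, e: ⊤, f: +}

Derivation:
Per-block solution:
  B0:  IN=(all ⊤)  OUT=(all ⊤)
  B1:  IN=(all ⊤)  OUT=(all ⊤)
  B2:  IN=(all ⊤)  OUT=(all ⊤)
  B3:  IN=(all ⊤)  OUT=(all ⊤)
  B4:  IN=(all ⊤)  OUT={f:+; rest ⊤}
  B5:  IN={f:+; rest ⊤}  OUT={d:+, f:+; rest ⊤}
  B6:  IN={d:+, f:+; rest ⊤}  OUT={d:+, f:+; rest ⊤}
  B7:  IN={d:+, f:+; rest ⊤}  OUT={a:+, c:-, d:+, f:+; rest ⊤}

Merge at B7: IN[B7] = OUT[B6] = {a: ⊤, b: ⊤, c: ⊤, d: +, e: ⊤, f: +}
Applying B7's transfer function to that IN value gives OUT[B7] (row B7 above).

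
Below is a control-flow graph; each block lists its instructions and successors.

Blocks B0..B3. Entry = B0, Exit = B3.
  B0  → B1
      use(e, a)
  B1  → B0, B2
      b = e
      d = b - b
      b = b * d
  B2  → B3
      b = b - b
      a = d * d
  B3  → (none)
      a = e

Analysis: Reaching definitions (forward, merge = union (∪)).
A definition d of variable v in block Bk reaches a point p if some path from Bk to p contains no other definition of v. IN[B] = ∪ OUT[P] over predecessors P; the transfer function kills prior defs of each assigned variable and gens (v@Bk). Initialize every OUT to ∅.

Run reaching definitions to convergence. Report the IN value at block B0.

Fixpoint table:
  B0:   IN={b@B1, d@B1}   OUT={b@B1, d@B1}
  B1:   IN={b@B1, d@B1}   OUT={b@B1, d@B1}
  B2:   IN={b@B1, d@B1}   OUT={a@B2, b@B2, d@B1}
  B3:   IN={a@B2, b@B2, d@B1}   OUT={a@B3, b@B2, d@B1}

Merge at B0 (entry node, so the boundary value {} is joined with the incoming edge(s)): IN[B0] = {} ⊔ OUT[B1] = {b@B1, d@B1}

Answer: {b@B1, d@B1}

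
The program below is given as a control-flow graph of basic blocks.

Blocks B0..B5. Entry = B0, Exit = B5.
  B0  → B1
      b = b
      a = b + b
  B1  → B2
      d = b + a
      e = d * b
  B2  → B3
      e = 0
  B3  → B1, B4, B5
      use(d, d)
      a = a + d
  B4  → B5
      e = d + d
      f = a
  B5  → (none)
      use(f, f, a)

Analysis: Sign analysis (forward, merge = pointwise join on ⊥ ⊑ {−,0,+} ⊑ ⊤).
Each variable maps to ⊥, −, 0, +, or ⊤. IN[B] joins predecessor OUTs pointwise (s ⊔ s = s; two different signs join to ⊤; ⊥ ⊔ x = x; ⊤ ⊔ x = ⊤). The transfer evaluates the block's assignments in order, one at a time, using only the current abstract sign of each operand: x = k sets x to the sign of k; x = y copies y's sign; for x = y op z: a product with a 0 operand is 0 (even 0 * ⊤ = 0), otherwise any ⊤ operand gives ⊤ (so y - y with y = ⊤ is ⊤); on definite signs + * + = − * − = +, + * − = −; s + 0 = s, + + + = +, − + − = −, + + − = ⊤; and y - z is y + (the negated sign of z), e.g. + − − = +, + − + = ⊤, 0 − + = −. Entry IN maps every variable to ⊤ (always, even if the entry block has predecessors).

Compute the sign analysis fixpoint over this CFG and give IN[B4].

Answer: {a: ⊤, b: ⊤, c: ⊤, d: ⊤, e: 0, f: ⊤}

Trace:
Fixpoint table:
  B0: | IN=(all ⊤) | OUT=(all ⊤)
  B1: | IN=(all ⊤) | OUT=(all ⊤)
  B2: | IN=(all ⊤) | OUT={e:0; rest ⊤}
  B3: | IN={e:0; rest ⊤} | OUT={e:0; rest ⊤}
  B4: | IN={e:0; rest ⊤} | OUT=(all ⊤)
  B5: | IN=(all ⊤) | OUT=(all ⊤)

Merge at B4: IN[B4] = OUT[B3] = {a: ⊤, b: ⊤, c: ⊤, d: ⊤, e: 0, f: ⊤}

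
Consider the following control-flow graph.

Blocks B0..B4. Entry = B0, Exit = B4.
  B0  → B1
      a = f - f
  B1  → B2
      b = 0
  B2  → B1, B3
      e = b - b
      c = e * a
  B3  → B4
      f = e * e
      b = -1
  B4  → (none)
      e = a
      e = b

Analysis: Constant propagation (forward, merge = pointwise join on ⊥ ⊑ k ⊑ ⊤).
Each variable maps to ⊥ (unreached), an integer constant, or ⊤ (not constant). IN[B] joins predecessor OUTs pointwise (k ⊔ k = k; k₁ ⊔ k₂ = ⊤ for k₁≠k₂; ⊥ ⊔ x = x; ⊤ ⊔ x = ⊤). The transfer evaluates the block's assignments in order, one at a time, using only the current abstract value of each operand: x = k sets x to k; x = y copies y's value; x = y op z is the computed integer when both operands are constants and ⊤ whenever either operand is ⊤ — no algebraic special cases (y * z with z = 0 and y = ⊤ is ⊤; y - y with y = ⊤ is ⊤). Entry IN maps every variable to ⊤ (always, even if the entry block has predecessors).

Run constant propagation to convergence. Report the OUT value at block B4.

Answer: {a: ⊤, b: -1, c: ⊤, d: ⊤, e: -1, f: 0}

Derivation:
Per-block solution:
  B0: | IN=(all ⊤) | OUT=(all ⊤)
  B1: | IN=(all ⊤) | OUT={b:0; rest ⊤}
  B2: | IN={b:0; rest ⊤} | OUT={b:0, e:0; rest ⊤}
  B3: | IN={b:0, e:0; rest ⊤} | OUT={b:-1, e:0, f:0; rest ⊤}
  B4: | IN={b:-1, e:0, f:0; rest ⊤} | OUT={b:-1, e:-1, f:0; rest ⊤}

Merge at B4: IN[B4] = OUT[B3] = {a: ⊤, b: -1, c: ⊤, d: ⊤, e: 0, f: 0}
Applying B4's transfer function to that IN value gives OUT[B4] (row B4 above).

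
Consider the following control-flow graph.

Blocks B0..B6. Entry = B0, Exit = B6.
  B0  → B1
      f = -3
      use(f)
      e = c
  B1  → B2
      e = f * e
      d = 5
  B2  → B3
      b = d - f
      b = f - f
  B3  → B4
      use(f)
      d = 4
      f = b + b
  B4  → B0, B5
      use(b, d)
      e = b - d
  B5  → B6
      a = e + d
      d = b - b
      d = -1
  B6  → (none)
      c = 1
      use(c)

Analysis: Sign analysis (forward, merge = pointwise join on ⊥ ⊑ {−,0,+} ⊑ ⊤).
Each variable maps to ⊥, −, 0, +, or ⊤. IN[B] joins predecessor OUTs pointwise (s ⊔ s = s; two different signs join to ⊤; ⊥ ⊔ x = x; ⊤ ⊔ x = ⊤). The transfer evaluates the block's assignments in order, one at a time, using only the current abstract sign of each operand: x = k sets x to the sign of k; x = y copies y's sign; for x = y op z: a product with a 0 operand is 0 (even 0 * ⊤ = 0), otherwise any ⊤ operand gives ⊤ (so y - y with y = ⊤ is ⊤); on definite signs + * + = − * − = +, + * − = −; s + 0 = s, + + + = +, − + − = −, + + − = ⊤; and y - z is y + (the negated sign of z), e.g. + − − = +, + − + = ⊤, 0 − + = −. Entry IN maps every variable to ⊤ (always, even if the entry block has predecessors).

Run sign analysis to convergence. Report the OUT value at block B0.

Answer: {a: ⊤, b: ⊤, c: ⊤, d: ⊤, e: ⊤, f: -}

Trace:
Per-block solution:
  B0:   IN=(all ⊤)   OUT={f:-; rest ⊤}
  B1:   IN={f:-; rest ⊤}   OUT={d:+, f:-; rest ⊤}
  B2:   IN={d:+, f:-; rest ⊤}   OUT={d:+, f:-; rest ⊤}
  B3:   IN={d:+, f:-; rest ⊤}   OUT={d:+; rest ⊤}
  B4:   IN={d:+; rest ⊤}   OUT={d:+; rest ⊤}
  B5:   IN={d:+; rest ⊤}   OUT={d:-; rest ⊤}
  B6:   IN={d:-; rest ⊤}   OUT={c:+, d:-; rest ⊤}

Merge at B0 (entry node, so the boundary value (all ⊤) is joined with the incoming edge(s)): IN[B0] = (all ⊤) ⊔ OUT[B4] = {a: ⊤, b: ⊤, c: ⊤, d: ⊤, e: ⊤, f: ⊤}
Applying B0's transfer function to that IN value gives OUT[B0] (row B0 above).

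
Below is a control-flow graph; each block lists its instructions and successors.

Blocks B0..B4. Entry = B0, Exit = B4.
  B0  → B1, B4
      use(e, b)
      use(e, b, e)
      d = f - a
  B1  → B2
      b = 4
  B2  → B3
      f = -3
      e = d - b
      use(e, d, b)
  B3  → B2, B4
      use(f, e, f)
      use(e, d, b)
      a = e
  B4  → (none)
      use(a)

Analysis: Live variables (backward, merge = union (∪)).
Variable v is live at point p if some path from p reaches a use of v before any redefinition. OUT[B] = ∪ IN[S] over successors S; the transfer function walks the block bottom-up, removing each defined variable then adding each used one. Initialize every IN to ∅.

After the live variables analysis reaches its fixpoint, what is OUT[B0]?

Per-block solution:
  B0:   IN={a, b, e, f}   OUT={a, d}
  B1:   IN={d}   OUT={b, d}
  B2:   IN={b, d}   OUT={b, d, e, f}
  B3:   IN={b, d, e, f}   OUT={a, b, d}
  B4:   IN={a}   OUT={}

Merge at B0: OUT[B0] = IN[B1] ⊔ IN[B4] = {a, d}

Answer: {a, d}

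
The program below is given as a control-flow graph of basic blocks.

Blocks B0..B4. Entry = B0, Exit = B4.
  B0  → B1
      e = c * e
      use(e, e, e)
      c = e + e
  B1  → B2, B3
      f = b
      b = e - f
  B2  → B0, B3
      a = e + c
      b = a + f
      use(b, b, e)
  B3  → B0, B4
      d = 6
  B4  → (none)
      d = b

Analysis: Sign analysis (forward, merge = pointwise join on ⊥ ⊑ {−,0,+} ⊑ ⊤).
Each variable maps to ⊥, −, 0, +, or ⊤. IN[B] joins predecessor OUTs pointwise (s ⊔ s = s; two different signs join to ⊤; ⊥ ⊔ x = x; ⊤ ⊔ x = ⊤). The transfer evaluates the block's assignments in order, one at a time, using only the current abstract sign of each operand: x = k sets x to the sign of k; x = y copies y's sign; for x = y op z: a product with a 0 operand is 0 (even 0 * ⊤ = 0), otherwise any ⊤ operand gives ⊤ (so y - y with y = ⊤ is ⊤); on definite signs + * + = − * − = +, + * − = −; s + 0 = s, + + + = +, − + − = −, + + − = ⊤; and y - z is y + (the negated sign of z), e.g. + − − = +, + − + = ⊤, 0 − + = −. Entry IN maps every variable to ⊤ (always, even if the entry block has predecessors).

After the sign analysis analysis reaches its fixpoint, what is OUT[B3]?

Answer: {a: ⊤, b: ⊤, c: ⊤, d: +, e: ⊤, f: ⊤}

Derivation:
Per-block solution:
  B0: | IN=(all ⊤) | OUT=(all ⊤)
  B1: | IN=(all ⊤) | OUT=(all ⊤)
  B2: | IN=(all ⊤) | OUT=(all ⊤)
  B3: | IN=(all ⊤) | OUT={d:+; rest ⊤}
  B4: | IN={d:+; rest ⊤} | OUT=(all ⊤)

Merge at B3: IN[B3] = OUT[B1] ⊔ OUT[B2] = {a: ⊤, b: ⊤, c: ⊤, d: ⊤, e: ⊤, f: ⊤}
Applying B3's transfer function to that IN value gives OUT[B3] (row B3 above).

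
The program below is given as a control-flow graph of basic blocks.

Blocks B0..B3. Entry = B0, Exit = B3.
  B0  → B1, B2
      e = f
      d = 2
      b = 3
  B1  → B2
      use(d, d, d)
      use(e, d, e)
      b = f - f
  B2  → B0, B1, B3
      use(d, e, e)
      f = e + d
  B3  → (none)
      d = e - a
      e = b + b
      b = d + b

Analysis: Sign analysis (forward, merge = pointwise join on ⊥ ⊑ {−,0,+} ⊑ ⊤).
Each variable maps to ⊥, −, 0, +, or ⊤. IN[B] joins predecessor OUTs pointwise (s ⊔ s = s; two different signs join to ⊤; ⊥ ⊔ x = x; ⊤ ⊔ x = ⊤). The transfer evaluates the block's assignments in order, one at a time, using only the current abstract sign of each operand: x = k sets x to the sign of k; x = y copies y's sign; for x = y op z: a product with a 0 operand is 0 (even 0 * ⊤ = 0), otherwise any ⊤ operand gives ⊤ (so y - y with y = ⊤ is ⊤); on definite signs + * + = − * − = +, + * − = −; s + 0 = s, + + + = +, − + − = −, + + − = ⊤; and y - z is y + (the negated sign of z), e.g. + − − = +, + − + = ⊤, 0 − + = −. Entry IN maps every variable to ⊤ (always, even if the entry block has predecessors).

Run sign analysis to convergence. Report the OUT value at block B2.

Fixpoint table:
  B0:  IN=(all ⊤)  OUT={b:+, d:+; rest ⊤}
  B1:  IN={d:+; rest ⊤}  OUT={d:+; rest ⊤}
  B2:  IN={d:+; rest ⊤}  OUT={d:+; rest ⊤}
  B3:  IN={d:+; rest ⊤}  OUT=(all ⊤)

Merge at B2: IN[B2] = OUT[B0] ⊔ OUT[B1] = {a: ⊤, b: ⊤, c: ⊤, d: +, e: ⊤, f: ⊤}
Applying B2's transfer function to that IN value gives OUT[B2] (row B2 above).

Answer: {a: ⊤, b: ⊤, c: ⊤, d: +, e: ⊤, f: ⊤}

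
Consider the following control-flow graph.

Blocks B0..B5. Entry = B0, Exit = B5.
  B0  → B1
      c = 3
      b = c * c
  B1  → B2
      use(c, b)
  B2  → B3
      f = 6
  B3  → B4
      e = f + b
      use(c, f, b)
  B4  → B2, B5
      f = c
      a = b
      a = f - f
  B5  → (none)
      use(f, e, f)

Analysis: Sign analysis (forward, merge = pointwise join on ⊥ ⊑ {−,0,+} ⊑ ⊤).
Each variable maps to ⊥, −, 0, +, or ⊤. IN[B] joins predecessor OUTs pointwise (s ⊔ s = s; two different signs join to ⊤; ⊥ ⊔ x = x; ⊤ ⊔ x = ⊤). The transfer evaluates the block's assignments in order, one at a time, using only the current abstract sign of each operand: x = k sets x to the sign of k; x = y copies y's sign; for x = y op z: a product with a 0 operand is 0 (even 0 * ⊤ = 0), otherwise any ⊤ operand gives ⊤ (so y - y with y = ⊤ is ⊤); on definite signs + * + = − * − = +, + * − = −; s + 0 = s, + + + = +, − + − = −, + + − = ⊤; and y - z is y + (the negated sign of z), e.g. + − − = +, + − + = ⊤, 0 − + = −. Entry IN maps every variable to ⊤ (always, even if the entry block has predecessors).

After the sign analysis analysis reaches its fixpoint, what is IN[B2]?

Converged values:
  B0:  IN=(all ⊤)  OUT={b:+, c:+; rest ⊤}
  B1:  IN={b:+, c:+; rest ⊤}  OUT={b:+, c:+; rest ⊤}
  B2:  IN={b:+, c:+; rest ⊤}  OUT={b:+, c:+, f:+; rest ⊤}
  B3:  IN={b:+, c:+, f:+; rest ⊤}  OUT={b:+, c:+, e:+, f:+; rest ⊤}
  B4:  IN={b:+, c:+, e:+, f:+; rest ⊤}  OUT={b:+, c:+, e:+, f:+; rest ⊤}
  B5:  IN={b:+, c:+, e:+, f:+; rest ⊤}  OUT={b:+, c:+, e:+, f:+; rest ⊤}

Merge at B2: IN[B2] = OUT[B1] ⊔ OUT[B4] = {a: ⊤, b: +, c: +, d: ⊤, e: ⊤, f: ⊤}

Answer: {a: ⊤, b: +, c: +, d: ⊤, e: ⊤, f: ⊤}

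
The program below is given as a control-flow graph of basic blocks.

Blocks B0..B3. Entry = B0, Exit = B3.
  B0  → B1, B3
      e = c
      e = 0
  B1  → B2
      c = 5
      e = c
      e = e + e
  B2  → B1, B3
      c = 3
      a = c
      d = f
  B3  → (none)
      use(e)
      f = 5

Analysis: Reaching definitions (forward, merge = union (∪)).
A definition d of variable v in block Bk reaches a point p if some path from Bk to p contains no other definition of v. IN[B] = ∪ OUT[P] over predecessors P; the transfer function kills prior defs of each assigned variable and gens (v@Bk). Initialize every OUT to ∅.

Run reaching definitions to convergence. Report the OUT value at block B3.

Fixpoint table:
  B0: | IN={} | OUT={e@B0}
  B1: | IN={a@B2, c@B2, d@B2, e@B0, e@B1} | OUT={a@B2, c@B1, d@B2, e@B1}
  B2: | IN={a@B2, c@B1, d@B2, e@B1} | OUT={a@B2, c@B2, d@B2, e@B1}
  B3: | IN={a@B2, c@B2, d@B2, e@B0, e@B1} | OUT={a@B2, c@B2, d@B2, e@B0, e@B1, f@B3}

Merge at B3: IN[B3] = OUT[B0] ⊔ OUT[B2] = {a@B2, c@B2, d@B2, e@B0, e@B1}
Applying B3's transfer function to that IN value gives OUT[B3] (row B3 above).

Answer: {a@B2, c@B2, d@B2, e@B0, e@B1, f@B3}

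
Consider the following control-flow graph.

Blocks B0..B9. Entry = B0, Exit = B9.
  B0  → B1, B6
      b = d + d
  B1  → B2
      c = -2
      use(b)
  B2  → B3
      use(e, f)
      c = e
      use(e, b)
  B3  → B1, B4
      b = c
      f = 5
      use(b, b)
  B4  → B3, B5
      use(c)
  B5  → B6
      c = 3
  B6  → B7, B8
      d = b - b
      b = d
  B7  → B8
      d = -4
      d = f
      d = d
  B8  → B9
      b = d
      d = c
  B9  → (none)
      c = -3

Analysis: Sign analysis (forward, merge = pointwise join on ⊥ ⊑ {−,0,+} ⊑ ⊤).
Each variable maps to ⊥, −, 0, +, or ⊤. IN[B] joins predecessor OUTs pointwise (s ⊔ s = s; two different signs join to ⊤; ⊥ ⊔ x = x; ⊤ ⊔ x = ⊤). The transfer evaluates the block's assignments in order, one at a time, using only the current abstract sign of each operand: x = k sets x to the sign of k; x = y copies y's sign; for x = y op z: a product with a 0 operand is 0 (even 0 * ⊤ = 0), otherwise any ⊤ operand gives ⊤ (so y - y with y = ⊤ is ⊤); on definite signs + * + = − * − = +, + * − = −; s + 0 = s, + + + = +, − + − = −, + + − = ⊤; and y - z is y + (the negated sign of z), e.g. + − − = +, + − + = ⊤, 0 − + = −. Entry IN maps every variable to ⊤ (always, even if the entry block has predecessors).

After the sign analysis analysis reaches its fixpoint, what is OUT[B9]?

Fixpoint table:
  B0: | IN=(all ⊤) | OUT=(all ⊤)
  B1: | IN=(all ⊤) | OUT={c:-; rest ⊤}
  B2: | IN={c:-; rest ⊤} | OUT=(all ⊤)
  B3: | IN=(all ⊤) | OUT={f:+; rest ⊤}
  B4: | IN={f:+; rest ⊤} | OUT={f:+; rest ⊤}
  B5: | IN={f:+; rest ⊤} | OUT={c:+, f:+; rest ⊤}
  B6: | IN=(all ⊤) | OUT=(all ⊤)
  B7: | IN=(all ⊤) | OUT=(all ⊤)
  B8: | IN=(all ⊤) | OUT=(all ⊤)
  B9: | IN=(all ⊤) | OUT={c:-; rest ⊤}

Merge at B9: IN[B9] = OUT[B8] = {a: ⊤, b: ⊤, c: ⊤, d: ⊤, e: ⊤, f: ⊤}
Applying B9's transfer function to that IN value gives OUT[B9] (row B9 above).

Answer: {a: ⊤, b: ⊤, c: -, d: ⊤, e: ⊤, f: ⊤}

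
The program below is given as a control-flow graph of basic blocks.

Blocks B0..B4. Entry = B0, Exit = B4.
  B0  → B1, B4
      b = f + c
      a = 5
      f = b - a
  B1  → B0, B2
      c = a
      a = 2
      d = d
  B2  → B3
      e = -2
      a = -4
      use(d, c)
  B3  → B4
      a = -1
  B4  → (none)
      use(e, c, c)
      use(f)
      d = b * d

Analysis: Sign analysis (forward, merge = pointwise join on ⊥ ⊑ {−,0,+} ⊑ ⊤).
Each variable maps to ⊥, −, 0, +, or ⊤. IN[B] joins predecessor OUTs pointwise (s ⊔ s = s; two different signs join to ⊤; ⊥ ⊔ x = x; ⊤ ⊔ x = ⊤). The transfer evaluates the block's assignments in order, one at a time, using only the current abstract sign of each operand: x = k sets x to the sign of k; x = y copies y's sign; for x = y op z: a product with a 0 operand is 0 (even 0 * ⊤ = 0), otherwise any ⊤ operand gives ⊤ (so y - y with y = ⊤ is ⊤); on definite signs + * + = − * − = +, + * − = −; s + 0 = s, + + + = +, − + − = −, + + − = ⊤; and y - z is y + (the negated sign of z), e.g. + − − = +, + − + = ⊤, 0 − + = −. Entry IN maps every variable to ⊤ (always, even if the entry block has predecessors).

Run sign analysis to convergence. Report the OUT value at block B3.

Answer: {a: -, b: ⊤, c: +, d: ⊤, e: -, f: ⊤}

Trace:
Fixpoint table:
  B0:   IN=(all ⊤)   OUT={a:+; rest ⊤}
  B1:   IN={a:+; rest ⊤}   OUT={a:+, c:+; rest ⊤}
  B2:   IN={a:+, c:+; rest ⊤}   OUT={a:-, c:+, e:-; rest ⊤}
  B3:   IN={a:-, c:+, e:-; rest ⊤}   OUT={a:-, c:+, e:-; rest ⊤}
  B4:   IN=(all ⊤)   OUT=(all ⊤)

Merge at B3: IN[B3] = OUT[B2] = {a: -, b: ⊤, c: +, d: ⊤, e: -, f: ⊤}
Applying B3's transfer function to that IN value gives OUT[B3] (row B3 above).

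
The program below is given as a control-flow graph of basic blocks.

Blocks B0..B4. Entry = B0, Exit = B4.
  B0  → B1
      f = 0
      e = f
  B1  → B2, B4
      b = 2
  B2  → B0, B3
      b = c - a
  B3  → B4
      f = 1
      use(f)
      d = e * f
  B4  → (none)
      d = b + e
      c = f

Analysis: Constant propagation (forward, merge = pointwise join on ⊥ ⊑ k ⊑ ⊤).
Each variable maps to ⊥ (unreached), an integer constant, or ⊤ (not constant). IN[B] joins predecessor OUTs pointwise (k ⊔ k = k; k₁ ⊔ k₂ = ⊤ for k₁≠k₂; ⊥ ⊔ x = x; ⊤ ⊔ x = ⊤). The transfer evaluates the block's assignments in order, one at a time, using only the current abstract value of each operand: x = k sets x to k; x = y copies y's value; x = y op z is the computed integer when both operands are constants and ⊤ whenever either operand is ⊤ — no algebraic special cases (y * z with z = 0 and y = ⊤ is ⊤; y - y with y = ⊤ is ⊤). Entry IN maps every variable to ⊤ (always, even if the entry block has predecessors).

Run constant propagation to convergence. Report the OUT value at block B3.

Answer: {a: ⊤, b: ⊤, c: ⊤, d: 0, e: 0, f: 1}

Working:
Converged values:
  B0:   IN=(all ⊤)   OUT={e:0, f:0; rest ⊤}
  B1:   IN={e:0, f:0; rest ⊤}   OUT={b:2, e:0, f:0; rest ⊤}
  B2:   IN={b:2, e:0, f:0; rest ⊤}   OUT={e:0, f:0; rest ⊤}
  B3:   IN={e:0, f:0; rest ⊤}   OUT={d:0, e:0, f:1; rest ⊤}
  B4:   IN={e:0; rest ⊤}   OUT={e:0; rest ⊤}

Merge at B3: IN[B3] = OUT[B2] = {a: ⊤, b: ⊤, c: ⊤, d: ⊤, e: 0, f: 0}
Applying B3's transfer function to that IN value gives OUT[B3] (row B3 above).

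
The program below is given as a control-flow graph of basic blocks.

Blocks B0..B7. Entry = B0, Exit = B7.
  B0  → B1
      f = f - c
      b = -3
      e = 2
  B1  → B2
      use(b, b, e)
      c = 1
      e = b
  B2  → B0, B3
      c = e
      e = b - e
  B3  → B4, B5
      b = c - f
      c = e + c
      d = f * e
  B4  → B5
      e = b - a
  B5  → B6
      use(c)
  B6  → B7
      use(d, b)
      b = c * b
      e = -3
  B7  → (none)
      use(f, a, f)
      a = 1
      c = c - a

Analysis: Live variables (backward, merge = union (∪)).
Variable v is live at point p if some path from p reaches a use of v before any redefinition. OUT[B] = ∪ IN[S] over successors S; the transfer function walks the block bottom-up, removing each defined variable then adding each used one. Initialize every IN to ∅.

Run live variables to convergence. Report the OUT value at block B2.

Converged values:
  B0: | IN={a, c, f} | OUT={a, b, e, f}
  B1: | IN={a, b, e, f} | OUT={a, b, e, f}
  B2: | IN={a, b, e, f} | OUT={a, c, e, f}
  B3: | IN={a, c, e, f} | OUT={a, b, c, d, f}
  B4: | IN={a, b, c, d, f} | OUT={a, b, c, d, f}
  B5: | IN={a, b, c, d, f} | OUT={a, b, c, d, f}
  B6: | IN={a, b, c, d, f} | OUT={a, c, f}
  B7: | IN={a, c, f} | OUT={}

Merge at B2: OUT[B2] = IN[B0] ⊔ IN[B3] = {a, c, e, f}

Answer: {a, c, e, f}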